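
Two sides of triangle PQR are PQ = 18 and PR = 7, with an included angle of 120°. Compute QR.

Law of cosines: QR^2 = 18^2 + 7^2 - 2(18)(7)cos(120°) = 499, so QR = sqrt(499).

sqrt(499)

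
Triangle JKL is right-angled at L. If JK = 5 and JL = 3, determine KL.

KL = sqrt(5^2 - 3^2) = sqrt(16) = 4

4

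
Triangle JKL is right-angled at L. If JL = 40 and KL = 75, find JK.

By the Pythagorean theorem: JK^2 = JL^2 + KL^2
JK^2 = 40^2 + 75^2 = 1600 + 5625 = 7225
JK = sqrt(7225) = 85

85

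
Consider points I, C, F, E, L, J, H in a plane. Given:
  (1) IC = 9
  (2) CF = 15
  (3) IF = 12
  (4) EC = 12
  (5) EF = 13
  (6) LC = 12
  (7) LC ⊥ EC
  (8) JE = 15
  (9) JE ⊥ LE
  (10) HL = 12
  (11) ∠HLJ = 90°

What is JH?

Step 1: By the law of cosines on triangle LCE: LE² = 12² + 12² − 2·12·12·cos(90°) = 288, so LE = 12·√2.
Step 2: By the law of cosines on triangle LEJ: LJ² = (12·√2)² + 15² − 2·12·√2·15·cos(90°) = 513, so LJ = 3·√57.
Step 3: By the law of cosines on triangle JLH: JH² = (3·√57)² + 12² − 2·3·√57·12·cos(90°) = 657, so JH = 3·√73.

Therefore, the length of JH = 3·√73.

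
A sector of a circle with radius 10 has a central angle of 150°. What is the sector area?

The full circle has area πr² = π(10)² = 100*pi.
The sector covers 150° out of 360°, a fraction of 5/12.
Sector area = 100*pi × 5/12 = 125*pi/3.

125*pi/3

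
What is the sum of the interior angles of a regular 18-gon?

The sum of interior angles of an n-sided polygon is (n - 2) * 180.
For n = 18: (18 - 2) * 180 = 16 * 180 = 2880 degrees.

2880 degrees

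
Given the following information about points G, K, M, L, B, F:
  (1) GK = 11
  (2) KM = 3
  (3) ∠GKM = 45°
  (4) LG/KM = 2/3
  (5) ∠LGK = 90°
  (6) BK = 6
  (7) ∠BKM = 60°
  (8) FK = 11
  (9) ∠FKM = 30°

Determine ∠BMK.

Step 1: By the law of cosines on triangle MKB: MB² = 3² + 6² − 2·3·6·cos(60°) = 27, so MB = 3·√3.
Step 2: By the inverse law of cosines on triangle BMK: cos(∠BMK) = ((3·√3)² + 3² − 6²) / (2·3·√3·3) = 0/31.18 = 0, so ∠BMK = 90°.

Therefore, the measure of angle ∠BMK = 90°.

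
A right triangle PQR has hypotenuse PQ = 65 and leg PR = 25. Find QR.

By the Pythagorean theorem: QR^2 = PQ^2 - PR^2
QR^2 = 65^2 - 25^2 = 4225 - 625 = 3600
QR = sqrt(3600) = 60

60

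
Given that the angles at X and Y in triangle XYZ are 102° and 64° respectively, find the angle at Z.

Let angle Z = x. Then 102 + 64 + x = 180.
x = 180 - 166 = 14 degrees.

14 degrees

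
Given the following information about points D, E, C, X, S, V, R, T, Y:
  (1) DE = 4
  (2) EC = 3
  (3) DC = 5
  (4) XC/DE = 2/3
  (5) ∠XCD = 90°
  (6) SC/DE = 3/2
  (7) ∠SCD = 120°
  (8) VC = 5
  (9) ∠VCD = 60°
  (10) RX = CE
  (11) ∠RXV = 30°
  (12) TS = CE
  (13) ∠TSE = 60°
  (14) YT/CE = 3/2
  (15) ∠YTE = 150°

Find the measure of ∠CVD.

Step 1: By the law of cosines on triangle VCD: VD² = 5² + 5² − 2·5·5·cos(60°) = 25, so VD = 5.
Step 2: By the inverse law of cosines on triangle CVD: cos(∠CVD) = (5² + 5² − 5²) / (2·5·5) = 25/50 = 0.5, so ∠CVD = 60°.

Therefore, the measure of angle ∠CVD = 60°.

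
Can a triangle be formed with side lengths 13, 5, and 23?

Check the triangle inequality: 13 + 5 = 18 ≤ 23.
Since the sum of two sides does not exceed the third, no triangle can be formed.

No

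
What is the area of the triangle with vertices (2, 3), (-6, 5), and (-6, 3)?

The Shoelace formula computes the area from vertex coordinates by summing cross products.
For vertices (2,3), (-6,5), (-6,3):
Signed sum = 2*5 - -6*3 + -6*3 - -6*5 + -6*3 - 2*3
= 28 + 12 + -24 = 16
Area = (1/2)|16| = 8.

8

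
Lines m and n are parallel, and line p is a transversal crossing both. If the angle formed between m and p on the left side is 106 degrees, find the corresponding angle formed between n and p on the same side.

Corresponding angles are equal: 106 degrees.

106 degrees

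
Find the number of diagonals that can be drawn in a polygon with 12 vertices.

Each of the 12 vertices connects to 9 non-adjacent vertices via diagonals.
Total connections = 12 × 9 = 108, but each diagonal is counted twice.
Number of diagonals = 108 / 2 = 54.

54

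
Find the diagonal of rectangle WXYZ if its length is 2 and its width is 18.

Using the Pythagorean theorem:
d² = 2² + 18² = 4 + 324 = 328
d = sqrt(328) = 2*sqrt(82)

2*sqrt(82)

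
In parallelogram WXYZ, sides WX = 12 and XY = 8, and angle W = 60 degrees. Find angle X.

Opposite sides of a parallelogram are parallel, so consecutive angles form co-interior angles on a transversal.
Co-interior angles sum to 180°, giving angle X = 180 - 60 = 120 degrees.

120 degrees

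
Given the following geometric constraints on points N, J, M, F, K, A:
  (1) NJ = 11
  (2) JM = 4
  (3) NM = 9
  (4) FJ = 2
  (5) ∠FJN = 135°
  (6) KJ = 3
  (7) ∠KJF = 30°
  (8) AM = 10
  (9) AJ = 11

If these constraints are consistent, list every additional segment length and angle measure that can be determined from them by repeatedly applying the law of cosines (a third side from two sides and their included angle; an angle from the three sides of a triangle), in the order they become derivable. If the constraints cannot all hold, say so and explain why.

The constraints are consistent. Derivable facts, in order:
After 1 step:
- FK ≈ 1.61
- NF ≈ 12.49
- ∠AJM = 65.14°
- ∠AMJ = 93.58°
- ∠JAM = 21.28°
- ∠JMN = 109.47°
- ∠JNM = 20.05°
- ∠MJN = 50.48°
After 2 steps:
- ∠FKJ = 38.26°
- ∠FNJ = 6.5°
- ∠JFK = 111.74°
- ∠JFN = 38.5°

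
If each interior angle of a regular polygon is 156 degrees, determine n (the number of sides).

The exterior angle is the supplement of the interior angle: 180 - 156 = 24 degrees.
Since the exterior angles of any convex polygon sum to 360 degrees, the number of sides is 360 / 24 = 15.

15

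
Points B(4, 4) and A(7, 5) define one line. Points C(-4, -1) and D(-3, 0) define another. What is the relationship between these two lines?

Slope of line 1: m1 = (5 - 4)/(7 - 4) = 1/3 = 1/3
Slope of line 2: m2 = (0 - -1)/(-3 - -4) = 1/1 = 1
m1 != m2 and m1*m2 = 1/3 != -1. Neither.

Neither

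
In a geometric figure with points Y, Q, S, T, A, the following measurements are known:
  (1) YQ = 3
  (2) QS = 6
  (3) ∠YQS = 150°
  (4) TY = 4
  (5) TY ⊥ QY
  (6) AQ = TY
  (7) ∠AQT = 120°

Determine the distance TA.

From the given relations: AQ = TY = 4.
Step 1: By the law of cosines on triangle QYT: QT² = 3² + 4² − 2·3·4·cos(90°) = 25, so QT = 5.
Step 2: By the law of cosines on triangle TQA: TA² = 5² + 4² − 2·5·4·cos(120°) = 61, so TA = √61.

Therefore, the length of TA = √61.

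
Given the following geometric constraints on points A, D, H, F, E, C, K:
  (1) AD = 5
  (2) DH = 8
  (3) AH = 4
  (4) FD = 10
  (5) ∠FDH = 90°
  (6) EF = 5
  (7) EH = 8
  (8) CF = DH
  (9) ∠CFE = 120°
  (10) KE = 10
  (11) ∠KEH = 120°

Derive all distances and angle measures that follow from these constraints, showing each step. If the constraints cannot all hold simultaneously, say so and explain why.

The constraints are consistent.

From the given relations:
  CF = DH = 8

Step 1: From HD = 8, DF = 10, and ∠HDF = 90°, by the law of cosines:
  HF² = HD² + DF² - 2·HD·DF·cos(90°) = 64 + 100 - 0 = 164
  HF = 2·√41

Step 2: From HE = 8, EK = 10, and ∠HEK = 120°, by the law of cosines:
  HK² = HE² + EK² - 2·HE·EK·cos(120°) = 64 + 100 + 80 = 244
  HK = 2·√61

Step 3: From EF = 5, FC = 8, and ∠EFC = 120°, by the law of cosines:
  EC² = EF² + FC² - 2·EF·FC·cos(120°) = 25 + 64 + 40 = 129
  EC = √129

Step 4: From AD = 5, AH = 4, DH = 8, by the inverse law of cosines:
  cos(∠DAH) = (AD² + AH² - DH²) / (2·AD·AH)
  ∠DAH = 125.1°

Step 5: From DA = 5, DH = 8, AH = 4, by the inverse law of cosines:
  cos(∠ADH) = (DA² + DH² - AH²) / (2·DA·DH)
  ∠ADH = 24.15°

Step 6: From HA = 4, HD = 8, AD = 5, by the inverse law of cosines:
  cos(∠AHD) = (HA² + HD² - AD²) / (2·HA·HD)
  ∠AHD = 30.75°

Step 7: From HD = 8, HF = 2·√41, DF = 10, by the inverse law of cosines:
  cos(∠DHF) = (HD² + HF² - DF²) / (2·HD·HF)
  ∠DHF = 51.34°

Step 8: From HE = 8, HF = 2·√41, EF = 5, by the inverse law of cosines:
  cos(∠EHF) = (HE² + HF² - EF²) / (2·HE·HF)
  ∠EHF = 7.81°

Step 9: From HE = 8, HK = 2·√61, EK = 10, by the inverse law of cosines:
  cos(∠EHK) = (HE² + HK² - EK²) / (2·HE·HK)
  ∠EHK = 33.67°

Step 10: From FD = 10, FH = 2·√41, DH = 8, by the inverse law of cosines:
  cos(∠DFH) = (FD² + FH² - DH²) / (2·FD·FH)
  ∠DFH = 38.66°

Step 11: From FE = 5, FH = 2·√41, EH = 8, by the inverse law of cosines:
  cos(∠EFH) = (FE² + FH² - EH²) / (2·FE·FH)
  ∠EFH = 12.56°

Step 12: From EC = √129, EF = 5, CF = 8, by the inverse law of cosines:
  cos(∠CEF) = (EC² + EF² - CF²) / (2·EC·EF)
  ∠CEF = 37.59°

Step 13: From EF = 5, EH = 8, FH = 2·√41, by the inverse law of cosines:
  cos(∠FEH) = (EF² + EH² - FH²) / (2·EF·EH)
  ∠FEH = 159.64°

Step 14: From CE = √129, CF = 8, EF = 5, by the inverse law of cosines:
  cos(∠ECF) = (CE² + CF² - EF²) / (2·CE·CF)
  ∠ECF = 22.41°

Step 15: From KE = 10, KH = 2·√61, EH = 8, by the inverse law of cosines:
  cos(∠EKH) = (KE² + KH² - EH²) / (2·KE·KH)
  ∠EKH = 26.33°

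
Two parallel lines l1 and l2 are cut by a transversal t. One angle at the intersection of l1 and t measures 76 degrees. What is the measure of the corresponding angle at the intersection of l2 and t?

Corresponding angles formed by parallel lines and a transversal are equal.
The given angle is 76 degrees.
The corresponding angle = 76 degrees.

76 degrees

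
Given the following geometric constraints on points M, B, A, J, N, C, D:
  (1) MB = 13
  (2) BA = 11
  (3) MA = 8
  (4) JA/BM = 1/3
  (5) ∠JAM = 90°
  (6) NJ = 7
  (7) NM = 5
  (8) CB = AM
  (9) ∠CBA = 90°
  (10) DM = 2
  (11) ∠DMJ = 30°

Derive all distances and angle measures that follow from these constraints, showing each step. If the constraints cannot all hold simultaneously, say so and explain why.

The constraints are consistent.

From the given relations:
  JA = 1/3·BM = 1/3·13 ≈ 4.33
  CB = AM = 8

Step 1: From MA = 8, AJ = 4.33, and ∠MAJ = 90°, by the law of cosines:
  MJ² = MA² + AJ² - 2·MA·AJ·cos(90°) = 64 + 18.78 - 0 = 82.78
  MJ ≈ 9.1

Step 2: From AB = 11, BC = 8, and ∠ABC = 90°, by the law of cosines:
  AC² = AB² + BC² - 2·AB·BC·cos(90°) = 121 + 64 - 0 = 185
  AC = √185

Step 3: From MA = 8, MB = 13, AB = 11, by the inverse law of cosines:
  cos(∠AMB) = (MA² + MB² - AB²) / (2·MA·MB)
  ∠AMB = 57.42°

Step 4: From BA = 11, BM = 13, AM = 8, by the inverse law of cosines:
  cos(∠ABM) = (BA² + BM² - AM²) / (2·BA·BM)
  ∠ABM = 37.79°

Step 5: From AB = 11, AM = 8, BM = 13, by the inverse law of cosines:
  cos(∠BAM) = (AB² + AM² - BM²) / (2·AB·AM)
  ∠BAM = 84.78°

Step 6: From JM = 9.1, MD = 2, and ∠JMD = 30°, by the law of cosines:
  JD² = JM² + MD² - 2·JM·MD·cos(30°) = 82.78 + 4 - 31.52 = 55.26
  JD ≈ 7.43

Step 7: From MA = 8, MJ = 9.1, AJ = 4.33, by the inverse law of cosines:
  cos(∠AMJ) = (MA² + MJ² - AJ²) / (2·MA·MJ)
  ∠AMJ = 28.44°

Step 8: From MJ = 9.1, MN = 5, JN = 7, by the inverse law of cosines:
  cos(∠JMN) = (MJ² + MN² - JN²) / (2·MJ·MN)
  ∠JMN = 49.76°

Step 9: From AB = 11, AC = √185, BC = 8, by the inverse law of cosines:
  cos(∠BAC) = (AB² + AC² - BC²) / (2·AB·AC)
  ∠BAC = 36.03°

Step 10: From JA = 4.33, JM = 9.1, AM = 8, by the inverse law of cosines:
  cos(∠AJM) = (JA² + JM² - AM²) / (2·JA·JM)
  ∠AJM = 61.56°

Step 11: From JM = 9.1, JN = 7, MN = 5, by the inverse law of cosines:
  cos(∠MJN) = (JM² + JN² - MN²) / (2·JM·JN)
  ∠MJN = 33.04°

Step 12: From NJ = 7, NM = 5, JM = 9.1, by the inverse law of cosines:
  cos(∠JNM) = (NJ² + NM² - JM²) / (2·NJ·NM)
  ∠JNM = 97.2°

Step 13: From CA = √185, CB = 8, AB = 11, by the inverse law of cosines:
  cos(∠ACB) = (CA² + CB² - AB²) / (2·CA·CB)
  ∠ACB = 53.97°

Step 14: From JD = 7.43, JM = 9.1, DM = 2, by the inverse law of cosines:
  cos(∠DJM) = (JD² + JM² - DM²) / (2·JD·JM)
  ∠DJM = 7.73°

Step 15: From DJ = 7.43, DM = 2, JM = 9.1, by the inverse law of cosines:
  cos(∠JDM) = (DJ² + DM² - JM²) / (2·DJ·DM)
  ∠JDM = 142.27°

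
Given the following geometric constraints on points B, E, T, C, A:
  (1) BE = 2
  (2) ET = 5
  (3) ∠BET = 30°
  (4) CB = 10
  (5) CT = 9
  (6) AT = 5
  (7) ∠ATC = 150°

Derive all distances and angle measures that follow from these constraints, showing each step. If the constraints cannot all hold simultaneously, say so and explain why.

The constraints are consistent.

Step 1: From BE = 2, ET = 5, and ∠BET = 30°, by the law of cosines:
  BT² = BE² + ET² - 2·BE·ET·cos(30°) = 4 + 25 - 17.32 = 11.68
  BT ≈ 3.42

Step 2: From CT = 9, TA = 5, and ∠CTA = 150°, by the law of cosines:
  CA² = CT² + TA² - 2·CT·TA·cos(150°) = 81 + 25 + 77.94 = 183.9
  CA ≈ 13.56

Step 3: From BC = 10, BT = 3.42, CT = 9, by the inverse law of cosines:
  cos(∠CBT) = (BC² + BT² - CT²) / (2·BC·BT)
  ∠CBT = 63.33°

Step 4: From BE = 2, BT = 3.42, ET = 5, by the inverse law of cosines:
  cos(∠EBT) = (BE² + BT² - ET²) / (2·BE·BT)
  ∠EBT = 132.99°

Step 5: From TB = 3.42, TC = 9, BC = 10, by the inverse law of cosines:
  cos(∠BTC) = (TB² + TC² - BC²) / (2·TB·TC)
  ∠BTC = 96.83°

Step 6: From TB = 3.42, TE = 5, BE = 2, by the inverse law of cosines:
  cos(∠BTE) = (TB² + TE² - BE²) / (2·TB·TE)
  ∠BTE = 17.01°

Step 7: From CA = 13.56, CT = 9, AT = 5, by the inverse law of cosines:
  cos(∠ACT) = (CA² + CT² - AT²) / (2·CA·CT)
  ∠ACT = 10.62°

Step 8: From CB = 10, CT = 9, BT = 3.42, by the inverse law of cosines:
  cos(∠BCT) = (CB² + CT² - BT²) / (2·CB·CT)
  ∠BCT = 19.84°

Step 9: From AC = 13.56, AT = 5, CT = 9, by the inverse law of cosines:
  cos(∠CAT) = (AC² + AT² - CT²) / (2·AC·AT)
  ∠CAT = 19.38°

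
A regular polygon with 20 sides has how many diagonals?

Total line segments between 20 vertices = C(20,2) = 190.
Subtract the 20 sides: 190 - 20 = 170 diagonals.

170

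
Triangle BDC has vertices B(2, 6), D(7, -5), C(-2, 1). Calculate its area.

The Shoelace formula computes the area from vertex coordinates by summing cross products.
For vertices (2,6), (7,-5), (-2,1):
Signed sum = 2*-5 - 7*6 + 7*1 - -2*-5 + -2*6 - 2*1
= -52 + -3 + -14 = -69
Area = (1/2)|-69| = 69/2.

69/2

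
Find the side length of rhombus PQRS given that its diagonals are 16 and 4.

Half-diagonals are 8 and 2. side = sqrt(8^2 + 2^2) = sqrt(68) = 2*sqrt(17)

2*sqrt(17)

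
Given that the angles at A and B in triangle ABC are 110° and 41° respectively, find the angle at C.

By the triangle angle sum property, the three interior angles of any triangle add up to 180°.
We know angle A = 110° and angle B = 41°, so their sum is 151°.
Therefore angle C = 180° - 151° = 29°.

29 degrees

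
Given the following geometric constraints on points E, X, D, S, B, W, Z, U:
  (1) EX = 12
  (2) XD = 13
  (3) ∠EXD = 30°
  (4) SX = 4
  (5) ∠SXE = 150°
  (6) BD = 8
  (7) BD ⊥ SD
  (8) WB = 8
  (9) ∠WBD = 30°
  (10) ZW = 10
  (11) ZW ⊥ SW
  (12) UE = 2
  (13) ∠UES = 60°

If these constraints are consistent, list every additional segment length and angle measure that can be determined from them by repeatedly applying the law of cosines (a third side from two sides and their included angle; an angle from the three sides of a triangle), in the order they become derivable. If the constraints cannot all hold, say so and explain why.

The constraints are consistent. Derivable facts, in order:
After 1 step:
- DW ≈ 4.14
- ED ≈ 6.54
- ES ≈ 15.59
After 2 steps:
- SU ≈ 14.7
- ∠BDW = 75°
- ∠BWD = 75°
- ∠DEX = 83.49°
- ∠EDX = 66.51°
- ∠ESX = 22.63°
- ∠SEX = 7.37°
After 3 steps:
- ∠ESU = 6.77°
- ∠EUS = 113.23°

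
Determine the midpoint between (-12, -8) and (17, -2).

The midpoint is the average of the coordinates:
x: (-12 + 17)/2 = 5/2
y: (-8 + -2)/2 = -5
Midpoint = (5/2, -5)

(5/2, -5)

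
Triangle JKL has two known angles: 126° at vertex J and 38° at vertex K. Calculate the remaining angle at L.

angle L = 180 - 126 - 38 = 16 degrees.

16 degrees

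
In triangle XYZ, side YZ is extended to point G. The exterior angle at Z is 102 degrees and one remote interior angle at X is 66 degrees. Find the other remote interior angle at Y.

By the exterior angle theorem: exterior angle = sum of remote interior angles.
102 = 66 + angle Y
angle Y = 102 - 66 = 36 degrees

36 degrees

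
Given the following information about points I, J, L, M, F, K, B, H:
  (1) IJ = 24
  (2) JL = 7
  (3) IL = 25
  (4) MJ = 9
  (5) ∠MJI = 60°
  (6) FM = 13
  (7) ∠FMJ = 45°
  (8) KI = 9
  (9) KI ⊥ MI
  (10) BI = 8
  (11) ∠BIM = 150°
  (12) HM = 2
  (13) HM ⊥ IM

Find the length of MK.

Step 1: By the law of cosines on triangle IJM: IM² = 24² + 9² − 2·24·9·cos(60°) = 441, so IM = 21.
Step 2: By the law of cosines on triangle MIK: MK² = 21² + 9² − 2·21·9·cos(90°) = 522, so MK = 3·√58.

Therefore, the length of MK = 3·√58.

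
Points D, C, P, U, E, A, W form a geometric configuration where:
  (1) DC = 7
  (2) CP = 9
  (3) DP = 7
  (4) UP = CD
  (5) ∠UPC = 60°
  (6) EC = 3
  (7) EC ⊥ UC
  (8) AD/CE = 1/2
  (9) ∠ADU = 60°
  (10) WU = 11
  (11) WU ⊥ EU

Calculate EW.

From the given relations: UP = CD = 7.
Step 1: By the law of cosines on triangle UPC: UC² = 7² + 9² − 2·7·9·cos(60°) = 67, so UC = √67.
Step 2: By the law of cosines on triangle UCE: UE² = √67² + 3² − 2·√67·3·cos(90°) = 76, so UE = 2·√19.
Step 3: By the law of cosines on triangle EUW: EW² = (2·√19)² + 11² − 2·2·√19·11·cos(90°) = 197, so EW = √197.

Therefore, the length of EW = √197.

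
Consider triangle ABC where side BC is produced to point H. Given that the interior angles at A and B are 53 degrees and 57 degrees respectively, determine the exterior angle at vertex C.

Exterior angle = 53 + 57 = 110 degrees (exterior angle theorem).

110 degrees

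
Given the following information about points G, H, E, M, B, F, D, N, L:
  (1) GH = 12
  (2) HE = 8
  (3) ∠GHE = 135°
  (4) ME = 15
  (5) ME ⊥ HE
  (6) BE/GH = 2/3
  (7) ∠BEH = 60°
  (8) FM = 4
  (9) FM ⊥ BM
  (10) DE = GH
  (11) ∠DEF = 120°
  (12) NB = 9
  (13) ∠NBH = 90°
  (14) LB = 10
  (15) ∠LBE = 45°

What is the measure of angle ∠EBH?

From the given relations: BE = 2/3·GH = 2/3·12 = 8.
Step 1: By the law of cosines on triangle BEH: BH² = 8² + 8² − 2·8·8·cos(60°) = 64, so BH = 8.
Step 2: By the inverse law of cosines on triangle EBH: cos(∠EBH) = (8² + 8² − 8²) / (2·8·8) = 64/128 = 0.5, so ∠EBH = 60°.

Therefore, the measure of angle ∠EBH = 60°.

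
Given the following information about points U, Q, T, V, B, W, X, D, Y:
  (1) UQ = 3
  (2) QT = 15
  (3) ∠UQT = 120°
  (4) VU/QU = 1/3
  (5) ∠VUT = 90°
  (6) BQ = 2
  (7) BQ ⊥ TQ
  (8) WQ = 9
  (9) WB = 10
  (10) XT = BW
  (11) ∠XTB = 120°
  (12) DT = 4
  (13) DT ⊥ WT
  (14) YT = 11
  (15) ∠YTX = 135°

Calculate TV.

From the given relations: VU = 1/3·QU = 1/3·3 = 1.
Step 1: By the law of cosines on triangle UQT: UT² = 3² + 15² − 2·3·15·cos(120°) = 279, so UT = 3·√31.
Step 2: By the law of cosines on triangle TUV: TV² = (3·√31)² + 1² − 2·3·√31·1·cos(90°) = 280, so TV = 2·√70.

Therefore, the length of TV = 2·√70.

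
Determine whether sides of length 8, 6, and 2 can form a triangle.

Check the triangle inequality: 6 + 2 = 8 ≤ 8.
Since the sum of two sides does not exceed the third, no triangle can be formed.

No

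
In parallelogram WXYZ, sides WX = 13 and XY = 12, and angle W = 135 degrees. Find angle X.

In a parallelogram, consecutive angles are supplementary (sum to 180°).
angle X = 180 - angle W
angle X = 180 - 135
angle X = 45 degrees

45 degrees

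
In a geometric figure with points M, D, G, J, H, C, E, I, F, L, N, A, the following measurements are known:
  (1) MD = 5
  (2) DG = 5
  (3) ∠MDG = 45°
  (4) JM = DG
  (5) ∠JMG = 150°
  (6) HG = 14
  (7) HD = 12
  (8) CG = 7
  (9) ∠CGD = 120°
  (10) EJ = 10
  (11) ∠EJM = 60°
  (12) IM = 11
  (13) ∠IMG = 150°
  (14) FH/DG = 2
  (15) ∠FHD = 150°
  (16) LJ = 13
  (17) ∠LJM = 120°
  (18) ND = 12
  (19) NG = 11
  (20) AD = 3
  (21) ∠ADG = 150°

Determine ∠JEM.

From the given relations: JM = DG = 5.
Step 1: By the law of cosines on triangle EJM: EM² = 10² + 5² − 2·10·5·cos(60°) = 75, so EM = 5·√3.
Step 2: By the inverse law of cosines on triangle JEM: cos(∠JEM) = (10² + (5·√3)² − 5²) / (2·10·5·√3) = 150/173.21 = 0.866, so ∠JEM = 30°.

Therefore, the measure of angle ∠JEM = 30°.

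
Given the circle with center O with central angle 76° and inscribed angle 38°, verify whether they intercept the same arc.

By the inscribed angle theorem, if both angles subtend the same arc, the inscribed angle must be half the central angle.
Half of 76° = 38°, which equals the given inscribed angle of 38°.
Therefore, yes, they correspond to the same arc.

Yes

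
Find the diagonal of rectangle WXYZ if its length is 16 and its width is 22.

Using the Pythagorean theorem:
d² = 16² + 22² = 256 + 484 = 740
d = sqrt(740) = 2*sqrt(185)

2*sqrt(185)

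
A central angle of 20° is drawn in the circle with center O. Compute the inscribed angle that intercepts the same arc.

An inscribed angle intercepts an arc from a point on the circle, while the central angle intercepts the same arc from the center.
The inscribed angle is always half the central angle: 20° / 2 = 10°.

10°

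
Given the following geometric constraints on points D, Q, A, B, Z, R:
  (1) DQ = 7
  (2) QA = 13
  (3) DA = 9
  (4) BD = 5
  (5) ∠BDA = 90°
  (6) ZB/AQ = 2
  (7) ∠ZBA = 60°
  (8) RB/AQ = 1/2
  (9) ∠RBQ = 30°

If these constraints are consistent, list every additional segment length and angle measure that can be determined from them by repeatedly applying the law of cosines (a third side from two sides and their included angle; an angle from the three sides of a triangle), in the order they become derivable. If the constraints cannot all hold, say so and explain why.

The constraints are consistent. Derivable facts, in order:
After 1 step:
- AB = √106
- ∠ADQ = 108.03°
- ∠AQD = 41.17°
- ∠DAQ = 30.8°
After 2 steps:
- AZ ≈ 22.68
- ∠ABD = 60.95°
- ∠BAD = 29.05°
After 3 steps:
- ∠AZB = 23.15°
- ∠BAZ = 96.85°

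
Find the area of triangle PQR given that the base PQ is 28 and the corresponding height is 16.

Area = (1/2)(28)(16) = 224

224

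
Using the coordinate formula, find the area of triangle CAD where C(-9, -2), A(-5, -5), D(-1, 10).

Using the Shoelace formula for a triangle:
Area = (1/2)|x0(y1 - y2) + x1(y2 - y0) + x2(y0 - y1)|
Area = (1/2)|-9(-5 - 10) + -5(10 - -2) + -1(-2 - -5)|
Area = (1/2)|135 + -60 + -3|
Area = (1/2)|72|
Area = (1/2)(72)
Area = 36

36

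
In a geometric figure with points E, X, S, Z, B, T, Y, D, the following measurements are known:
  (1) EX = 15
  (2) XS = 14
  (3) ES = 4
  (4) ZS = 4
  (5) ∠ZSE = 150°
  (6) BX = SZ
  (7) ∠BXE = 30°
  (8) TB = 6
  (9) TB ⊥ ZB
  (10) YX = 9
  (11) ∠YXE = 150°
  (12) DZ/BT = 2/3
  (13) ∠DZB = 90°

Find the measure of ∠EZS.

Step 1: By the law of cosines on triangle ZSE: ZE² = 4² + 4² − 2·4·4·cos(150°) = 59.71, so ZE ≈ 7.73.
Step 2: By the inverse law of cosines on triangle EZS: cos(∠EZS) = (7.73² + 4² − 4²) / (2·7.73·4) = 59.71/61.82 = 0.9659, so ∠EZS = 15°.

Therefore, the measure of angle ∠EZS = 15°.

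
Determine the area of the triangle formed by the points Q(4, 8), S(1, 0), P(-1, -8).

Shoelace: Area = (1/2)|4(0--8) + 1(-8-8) + -1(8-0)| = (1/2)(8) = 4

4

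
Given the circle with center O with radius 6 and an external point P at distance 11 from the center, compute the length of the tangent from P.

The tangent, radius, and line from the external point to the center form a right triangle.
The right angle is where the tangent meets the radius.
By the Pythagorean theorem: tangent² + 6² = 11²
tangent² = 121 - 36 = 85
tangent = sqrt(85)

sqrt(85)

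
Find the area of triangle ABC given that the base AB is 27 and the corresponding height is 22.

Area = (1/2) * base * height
Area = (1/2) * 27 * 22
Area = 297

297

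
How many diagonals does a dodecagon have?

The number of diagonals in an n-gon is n(n - 3)/2.
For n = 12: 12(12 - 3)/2 = 12 × 9 / 2 = 54.

54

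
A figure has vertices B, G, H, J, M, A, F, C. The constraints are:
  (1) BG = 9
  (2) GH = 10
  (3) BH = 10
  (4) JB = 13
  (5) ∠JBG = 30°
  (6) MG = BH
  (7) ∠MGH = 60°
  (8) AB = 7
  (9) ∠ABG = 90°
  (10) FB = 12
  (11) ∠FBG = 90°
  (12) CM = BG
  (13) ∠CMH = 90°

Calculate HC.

From the given relations: MG = BH = 10; CM = BG = 9.
Step 1: By the law of cosines on triangle HGM: HM² = 10² + 10² − 2·10·10·cos(60°) = 100, so HM = 10.
Step 2: By the law of cosines on triangle HMC: HC² = 10² + 9² − 2·10·9·cos(90°) = 181, so HC = √181.

Therefore, the length of HC = √181.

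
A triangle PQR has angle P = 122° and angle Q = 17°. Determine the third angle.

The interior angles sum to 180°: angle R = 180 - 122 - 17 = 41°.
The triangle is obtuse (angles 122°, 17°, 41°).

41 degrees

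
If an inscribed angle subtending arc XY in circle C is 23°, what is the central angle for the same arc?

The inscribed angle theorem states that a central angle is always twice any inscribed angle that subtends the same arc.
Since the inscribed angle is 23°, the central angle = 2 × 23° = 46°.

46°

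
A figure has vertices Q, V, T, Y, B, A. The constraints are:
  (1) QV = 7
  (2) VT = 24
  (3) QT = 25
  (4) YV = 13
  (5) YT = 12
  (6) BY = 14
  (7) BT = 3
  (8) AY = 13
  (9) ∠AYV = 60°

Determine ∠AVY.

Step 1: By the law of cosines on triangle VYA: VA² = 13² + 13² − 2·13·13·cos(60°) = 169, so VA = 13.
Step 2: By the inverse law of cosines on triangle AVY: cos(∠AVY) = (13² + 13² − 13²) / (2·13·13) = 169/338 = 0.5, so ∠AVY = 60°.

Therefore, the measure of angle ∠AVY = 60°.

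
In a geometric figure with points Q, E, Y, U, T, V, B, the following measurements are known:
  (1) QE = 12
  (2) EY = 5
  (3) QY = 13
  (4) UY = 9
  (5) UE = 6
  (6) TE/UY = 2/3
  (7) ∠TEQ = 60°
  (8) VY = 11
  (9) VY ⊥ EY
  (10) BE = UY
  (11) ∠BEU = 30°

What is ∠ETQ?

From the given relations: TE = 2/3·UY = 2/3·9 = 6.
Step 1: By the law of cosines on triangle TEQ: TQ² = 6² + 12² − 2·6·12·cos(60°) = 108, so TQ = 6·√3.
Step 2: By the inverse law of cosines on triangle ETQ: cos(∠ETQ) = (6² + (6·√3)² − 12²) / (2·6·6·√3) = 0/124.71 = 0, so ∠ETQ = 90°.

Therefore, the measure of angle ∠ETQ = 90°.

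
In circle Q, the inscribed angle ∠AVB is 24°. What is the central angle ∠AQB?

By the inscribed angle theorem, the central angle is twice the inscribed angle.
Central angle = 2 × 24° = 48°

48°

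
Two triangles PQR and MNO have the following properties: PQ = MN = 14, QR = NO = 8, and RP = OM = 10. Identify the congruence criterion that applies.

The given information matches SSS: All three pairs of corresponding sides are equal (Side-Side-Side).

SSS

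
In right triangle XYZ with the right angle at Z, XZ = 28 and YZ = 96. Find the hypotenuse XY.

In a right triangle, the square of the hypotenuse equals the sum of the squares of the two legs.
The legs are 28 and 96, so the hypotenuse = sqrt(784 + 9216) = sqrt(10000) = 100.

100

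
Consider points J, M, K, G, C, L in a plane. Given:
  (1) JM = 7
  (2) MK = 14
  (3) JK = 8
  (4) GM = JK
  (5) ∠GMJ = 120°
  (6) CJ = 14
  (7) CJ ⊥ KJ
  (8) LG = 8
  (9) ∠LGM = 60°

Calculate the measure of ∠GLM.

From the given relations: GM = JK = 8.
Step 1: By the law of cosines on triangle LGM: LM² = 8² + 8² − 2·8·8·cos(60°) = 64, so LM = 8.
Step 2: By the inverse law of cosines on triangle GLM: cos(∠GLM) = (8² + 8² − 8²) / (2·8·8) = 64/128 = 0.5, so ∠GLM = 60°.

Therefore, the measure of angle ∠GLM = 60°.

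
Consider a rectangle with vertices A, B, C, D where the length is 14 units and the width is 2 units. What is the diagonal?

A rectangle's diagonal splits it into two right triangles, with the diagonal as the hypotenuse.
By the Pythagorean theorem, d^2 = 14^2 + 2^2 = 200.
Therefore d = sqrt(200) = 10*sqrt(2).

10*sqrt(2)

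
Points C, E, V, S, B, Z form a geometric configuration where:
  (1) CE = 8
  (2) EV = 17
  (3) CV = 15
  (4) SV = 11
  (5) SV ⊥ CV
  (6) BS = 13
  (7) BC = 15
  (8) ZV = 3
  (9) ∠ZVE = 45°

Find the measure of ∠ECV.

Step 1: By the inverse law of cosines on triangle ECV: cos(∠ECV) = (8² + 15² − 17²) / (2·8·15) = 0/240 = 0, so ∠ECV = 90°.

Therefore, the measure of angle ∠ECV = 90°.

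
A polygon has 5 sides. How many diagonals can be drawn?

The number of diagonals in an n-gon is n(n - 3)/2.
For n = 5: 5(5 - 3)/2 = 5 × 2 / 2 = 5.

5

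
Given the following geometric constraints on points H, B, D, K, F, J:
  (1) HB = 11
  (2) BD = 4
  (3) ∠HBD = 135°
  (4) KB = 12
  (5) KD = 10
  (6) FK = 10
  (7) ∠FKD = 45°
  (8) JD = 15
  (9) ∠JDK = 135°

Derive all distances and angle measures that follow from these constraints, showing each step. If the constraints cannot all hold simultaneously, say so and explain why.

The constraints are consistent.

Step 1: From HB = 11, BD = 4, and ∠HBD = 135°, by the law of cosines:
  HD² = HB² + BD² - 2·HB·BD·cos(135°) = 121 + 16 + 62.23 = 199.2
  HD ≈ 14.11

Step 2: From DK = 10, KF = 10, and ∠DKF = 45°, by the law of cosines:
  DF² = DK² + KF² - 2·DK·KF·cos(45°) = 100 + 100 - 141.4 = 58.58
  DF ≈ 7.65

Step 3: From KD = 10, DJ = 15, and ∠KDJ = 135°, by the law of cosines:
  KJ² = KD² + DJ² - 2·KD·DJ·cos(135°) = 100 + 225 + 212.1 = 537.1
  KJ ≈ 23.18

Step 4: From BD = 4, BK = 12, DK = 10, by the inverse law of cosines:
  cos(∠DBK) = (BD² + BK² - DK²) / (2·BD·BK)
  ∠DBK = 51.32°

Step 5: From DB = 4, DK = 10, BK = 12, by the inverse law of cosines:
  cos(∠BDK) = (DB² + DK² - BK²) / (2·DB·DK)
  ∠BDK = 110.49°

Step 6: From KB = 12, KD = 10, BD = 4, by the inverse law of cosines:
  cos(∠BKD) = (KB² + KD² - BD²) / (2·KB·KD)
  ∠BKD = 18.19°

Step 7: From HB = 11, HD = 14.11, BD = 4, by the inverse law of cosines:
  cos(∠BHD) = (HB² + HD² - BD²) / (2·HB·HD)
  ∠BHD = 11.56°

Step 8: From DB = 4, DH = 14.11, BH = 11, by the inverse law of cosines:
  cos(∠BDH) = (DB² + DH² - BH²) / (2·DB·DH)
  ∠BDH = 33.44°

Step 9: From DF = 7.65, DK = 10, FK = 10, by the inverse law of cosines:
  cos(∠FDK) = (DF² + DK² - FK²) / (2·DF·DK)
  ∠FDK = 67.5°

Step 10: From KD = 10, KJ = 23.18, DJ = 15, by the inverse law of cosines:
  cos(∠DKJ) = (KD² + KJ² - DJ²) / (2·KD·KJ)
  ∠DKJ = 27.24°

Step 11: From FD = 7.65, FK = 10, DK = 10, by the inverse law of cosines:
  cos(∠DFK) = (FD² + FK² - DK²) / (2·FD·FK)
  ∠DFK = 67.5°

Step 12: From JD = 15, JK = 23.18, DK = 10, by the inverse law of cosines:
  cos(∠DJK) = (JD² + JK² - DK²) / (2·JD·JK)
  ∠DJK = 17.76°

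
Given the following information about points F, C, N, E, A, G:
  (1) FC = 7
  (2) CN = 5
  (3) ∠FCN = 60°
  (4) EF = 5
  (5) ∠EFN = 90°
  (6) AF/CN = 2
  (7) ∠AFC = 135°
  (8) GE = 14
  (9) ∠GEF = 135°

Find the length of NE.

Step 1: By the law of cosines on triangle FCN: FN² = 7² + 5² − 2·7·5·cos(60°) = 39, so FN = √39.
Step 2: By the law of cosines on triangle NFE: NE² = √39² + 5² − 2·√39·5·cos(90°) = 64, so NE = 8.

Therefore, the length of NE = 8.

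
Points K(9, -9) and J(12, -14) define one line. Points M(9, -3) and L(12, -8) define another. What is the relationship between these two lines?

Slope of line 1: m1 = (-14 - -9)/(12 - 9) = -5/3 = -5/3
Slope of line 2: m2 = (-8 - -3)/(12 - 9) = -5/3 = -5/3
m1 = m2, so the lines are parallel.

Parallel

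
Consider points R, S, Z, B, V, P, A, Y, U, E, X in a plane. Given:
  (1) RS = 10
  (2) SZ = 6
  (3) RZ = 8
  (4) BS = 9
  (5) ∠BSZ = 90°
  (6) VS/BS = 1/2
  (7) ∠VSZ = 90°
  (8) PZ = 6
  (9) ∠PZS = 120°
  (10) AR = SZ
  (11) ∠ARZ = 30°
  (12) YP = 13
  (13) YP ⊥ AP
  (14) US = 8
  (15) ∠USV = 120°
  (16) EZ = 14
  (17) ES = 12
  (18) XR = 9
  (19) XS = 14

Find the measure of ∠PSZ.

Step 1: By the law of cosines on triangle SZP: SP² = 6² + 6² − 2·6·6·cos(120°) = 108, so SP = 6·√3.
Step 2: By the inverse law of cosines on triangle PSZ: cos(∠PSZ) = ((6·√3)² + 6² − 6²) / (2·6·√3·6) = 108/124.71 = 0.866, so ∠PSZ = 30°.

Therefore, the measure of angle ∠PSZ = 30°.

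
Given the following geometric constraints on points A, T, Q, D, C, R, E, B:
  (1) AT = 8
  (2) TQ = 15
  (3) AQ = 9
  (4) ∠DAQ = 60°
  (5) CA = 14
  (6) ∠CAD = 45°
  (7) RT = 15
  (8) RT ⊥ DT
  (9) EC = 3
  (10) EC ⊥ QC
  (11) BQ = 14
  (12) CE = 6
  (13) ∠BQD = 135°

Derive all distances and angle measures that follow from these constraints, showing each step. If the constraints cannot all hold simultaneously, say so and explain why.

These constraints are not satisfiable: (9) EC = 3 and (12) CE = 6 assign two different lengths to the same segment. No planar figure meets all of them, so nothing further can be derived.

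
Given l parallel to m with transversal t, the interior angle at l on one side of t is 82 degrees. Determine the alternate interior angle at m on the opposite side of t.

Alternate interior angles are equal: 82 degrees.

82 degrees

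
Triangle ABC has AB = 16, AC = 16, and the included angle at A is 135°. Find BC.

Law of cosines: BC^2 = 16^2 + 16^2 - 2(16)(16)cos(135°) = 256*sqrt(2) + 512, so BC = 16*sqrt(sqrt(2) + 2).

16*sqrt(sqrt(2) + 2)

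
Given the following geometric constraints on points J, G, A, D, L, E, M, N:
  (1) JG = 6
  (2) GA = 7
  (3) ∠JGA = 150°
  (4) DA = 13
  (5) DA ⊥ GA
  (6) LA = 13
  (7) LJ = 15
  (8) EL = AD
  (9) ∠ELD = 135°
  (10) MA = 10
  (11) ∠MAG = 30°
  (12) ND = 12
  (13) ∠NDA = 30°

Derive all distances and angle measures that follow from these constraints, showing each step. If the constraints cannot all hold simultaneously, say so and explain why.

The constraints are consistent.

From the given relations:
  EL = AD = 13

Step 1: From JG = 6, GA = 7, and ∠JGA = 150°, by the law of cosines:
  JA² = JG² + GA² - 2·JG·GA·cos(150°) = 36 + 49 + 72.75 = 157.7
  JA ≈ 12.56

Step 2: From GA = 7, AD = 13, and ∠GAD = 90°, by the law of cosines:
  GD² = GA² + AD² - 2·GA·AD·cos(90°) = 49 + 169 - 0 = 218
  GD ≈ 14.76

Step 3: From GA = 7, AM = 10, and ∠GAM = 30°, by the law of cosines:
  GM² = GA² + AM² - 2·GA·AM·cos(30°) = 49 + 100 - 121.2 = 27.76
  GM ≈ 5.27

Step 4: From AD = 13, DN = 12, and ∠ADN = 30°, by the law of cosines:
  AN² = AD² + DN² - 2·AD·DN·cos(30°) = 169 + 144 - 270.2 = 42.8
  AN ≈ 6.54

Step 5: From JA = 12.56, JG = 6, AG = 7, by the inverse law of cosines:
  cos(∠AJG) = (JA² + JG² - AG²) / (2·JA·JG)
  ∠AJG = 16.18°

Step 6: From JA = 12.56, JL = 15, AL = 13, by the inverse law of cosines:
  cos(∠AJL) = (JA² + JL² - AL²) / (2·JA·JL)
  ∠AJL = 55.44°

Step 7: From GA = 7, GD = 14.76, AD = 13, by the inverse law of cosines:
  cos(∠AGD) = (GA² + GD² - AD²) / (2·GA·GD)
  ∠AGD = 61.7°

Step 8: From GA = 7, GM = 5.27, AM = 10, by the inverse law of cosines:
  cos(∠AGM) = (GA² + GM² - AM²) / (2·GA·GM)
  ∠AGM = 108.37°

Step 9: From AD = 13, AN = 6.54, DN = 12, by the inverse law of cosines:
  cos(∠DAN) = (AD² + AN² - DN²) / (2·AD·AN)
  ∠DAN = 66.51°

Step 10: From AG = 7, AJ = 12.56, GJ = 6, by the inverse law of cosines:
  cos(∠GAJ) = (AG² + AJ² - GJ²) / (2·AG·AJ)
  ∠GAJ = 13.82°

Step 11: From AJ = 12.56, AL = 13, JL = 15, by the inverse law of cosines:
  cos(∠JAL) = (AJ² + AL² - JL²) / (2·AJ·AL)
  ∠JAL = 71.85°

Step 12: From DA = 13, DG = 14.76, AG = 7, by the inverse law of cosines:
  cos(∠ADG) = (DA² + DG² - AG²) / (2·DA·DG)
  ∠ADG = 28.3°

Step 13: From LA = 13, LJ = 15, AJ = 12.56, by the inverse law of cosines:
  cos(∠ALJ) = (LA² + LJ² - AJ²) / (2·LA·LJ)
  ∠ALJ = 52.72°

Step 14: From MA = 10, MG = 5.27, AG = 7, by the inverse law of cosines:
  cos(∠AMG) = (MA² + MG² - AG²) / (2·MA·MG)
  ∠AMG = 41.63°

Step 15: From NA = 6.54, ND = 12, AD = 13, by the inverse law of cosines:
  cos(∠AND) = (NA² + ND² - AD²) / (2·NA·ND)
  ∠AND = 83.49°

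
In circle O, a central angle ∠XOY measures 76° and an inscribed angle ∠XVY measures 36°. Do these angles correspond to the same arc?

By the inscribed angle theorem, the inscribed angle for a central angle of 76° should be 76° / 2 = 38°.
The given inscribed angle is 36°, which does not equal 38°.
Therefore, no, they do not correspond to the same arc.

No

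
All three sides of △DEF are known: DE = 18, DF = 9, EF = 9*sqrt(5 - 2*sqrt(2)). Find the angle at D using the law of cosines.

cos(D) = (18² + 9² - (9*sqrt(5 - 2*sqrt(2)))²) / (2 × 18 × 9) = sqrt(2)/2, so D = arccos(sqrt(2)/2) = 45°.

45°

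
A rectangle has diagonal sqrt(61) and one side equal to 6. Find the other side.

Using the Pythagorean theorem: d^2 = a^2 + b^2
b^2 = d^2 - a^2
b^2 = 61 - 36
b^2 = 25
b = sqrt(25) = 5

5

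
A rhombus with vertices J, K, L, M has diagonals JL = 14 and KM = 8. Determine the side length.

The diagonals of a rhombus bisect each other at right angles.
Half-diagonals: 14/2 = 7 and 8/2 = 4
side = sqrt(7^2 + 4^2)
side = sqrt(49 + 16)
side = sqrt(65)

sqrt(65)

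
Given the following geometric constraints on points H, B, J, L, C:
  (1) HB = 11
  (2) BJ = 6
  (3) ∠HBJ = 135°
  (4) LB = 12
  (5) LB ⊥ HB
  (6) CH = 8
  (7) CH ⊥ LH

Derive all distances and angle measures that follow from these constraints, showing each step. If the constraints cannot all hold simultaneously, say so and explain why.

The constraints are consistent.

Step 1: From HB = 11, BJ = 6, and ∠HBJ = 135°, by the law of cosines:
  HJ² = HB² + BJ² - 2·HB·BJ·cos(135°) = 121 + 36 + 93.34 = 250.3
  HJ ≈ 15.82

Step 2: From HB = 11, BL = 12, and ∠HBL = 90°, by the law of cosines:
  HL² = HB² + BL² - 2·HB·BL·cos(90°) = 121 + 144 - 0 = 265
  HL ≈ 16.28

Step 3: From LH = 16.28, HC = 8, and ∠LHC = 90°, by the law of cosines:
  LC² = LH² + HC² - 2·LH·HC·cos(90°) = 265 + 64 - 0 = 329
  LC ≈ 18.14

Step 4: From HB = 11, HJ = 15.82, BJ = 6, by the inverse law of cosines:
  cos(∠BHJ) = (HB² + HJ² - BJ²) / (2·HB·HJ)
  ∠BHJ = 15.55°

Step 5: From HB = 11, HL = 16.28, BL = 12, by the inverse law of cosines:
  cos(∠BHL) = (HB² + HL² - BL²) / (2·HB·HL)
  ∠BHL = 47.49°

Step 6: From JB = 6, JH = 15.82, BH = 11, by the inverse law of cosines:
  cos(∠BJH) = (JB² + JH² - BH²) / (2·JB·JH)
  ∠BJH = 29.45°

Step 7: From LB = 12, LH = 16.28, BH = 11, by the inverse law of cosines:
  cos(∠BLH) = (LB² + LH² - BH²) / (2·LB·LH)
  ∠BLH = 42.51°

Step 8: From LC = 18.14, LH = 16.28, CH = 8, by the inverse law of cosines:
  cos(∠CLH) = (LC² + LH² - CH²) / (2·LC·LH)
  ∠CLH = 26.17°

Step 9: From CH = 8, CL = 18.14, HL = 16.28, by the inverse law of cosines:
  cos(∠HCL) = (CH² + CL² - HL²) / (2·CH·CL)
  ∠HCL = 63.83°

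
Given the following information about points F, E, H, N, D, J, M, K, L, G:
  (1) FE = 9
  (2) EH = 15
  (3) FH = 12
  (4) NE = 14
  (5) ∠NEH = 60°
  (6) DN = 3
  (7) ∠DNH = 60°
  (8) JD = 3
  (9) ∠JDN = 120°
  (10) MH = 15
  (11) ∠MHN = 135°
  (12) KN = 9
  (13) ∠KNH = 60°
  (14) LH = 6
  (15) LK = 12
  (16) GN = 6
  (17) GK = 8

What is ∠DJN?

Step 1: By the law of cosines on triangle JDN: JN² = 3² + 3² − 2·3·3·cos(120°) = 27, so JN = 3·√3.
Step 2: By the inverse law of cosines on triangle DJN: cos(∠DJN) = (3² + (3·√3)² − 3²) / (2·3·3·√3) = 27/31.18 = 0.866, so ∠DJN = 30°.

Therefore, the measure of angle ∠DJN = 30°.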